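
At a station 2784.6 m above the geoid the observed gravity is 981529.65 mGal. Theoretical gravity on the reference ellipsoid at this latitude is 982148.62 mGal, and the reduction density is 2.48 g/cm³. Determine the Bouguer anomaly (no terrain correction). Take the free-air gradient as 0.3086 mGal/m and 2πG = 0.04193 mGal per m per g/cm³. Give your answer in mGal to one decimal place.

Free-air correction = 0.3086 × 2784.6 = 859.33 mGal
Free-air anomaly = 981529.65 − 982148.62 + (859.33) = 240.36 mGal
Bouguer slab correction = 0.04193 × 2.48 × 2784.6 = 289.56 mGal
Simple Bouguer anomaly = 240.36 − (289.56) = -49.20 mGal

-49.2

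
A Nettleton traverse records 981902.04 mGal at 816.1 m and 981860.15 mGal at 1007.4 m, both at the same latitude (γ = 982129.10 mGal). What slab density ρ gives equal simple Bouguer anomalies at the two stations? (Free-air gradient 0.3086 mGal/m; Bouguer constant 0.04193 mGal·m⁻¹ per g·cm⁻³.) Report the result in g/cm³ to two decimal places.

2.14

Δg_obs = 981860.15 − 981902.04 = -41.89 mGal over Δh = 1007.4 − 816.1 = 191.3 m
Equal Bouguer anomalies ⇒ Δg_obs + (0.3086 − 0.04193ρ)·Δh = 0
0.3086 − 0.04193ρ = −Δg_obs/Δh = 0.21898
ρ = (0.3086 − 0.21898) / 0.04193 = 2.14 g/cm³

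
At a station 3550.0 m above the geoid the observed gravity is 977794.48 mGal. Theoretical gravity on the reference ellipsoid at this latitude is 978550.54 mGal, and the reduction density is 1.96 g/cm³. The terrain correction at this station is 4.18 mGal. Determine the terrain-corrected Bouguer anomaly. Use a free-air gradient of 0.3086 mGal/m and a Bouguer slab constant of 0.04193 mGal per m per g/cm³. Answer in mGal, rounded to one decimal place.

51.9

Free-air correction = 0.3086 × 3550.0 = 1095.53 mGal
Free-air anomaly = 977794.48 − 978550.54 + (1095.53) = 339.47 mGal
Bouguer slab correction = 0.04193 × 1.96 × 3550.0 = 291.75 mGal
Simple Bouguer anomaly = 339.47 − (291.75) = 47.72 mGal
Complete Bouguer anomaly = 47.72 + 4.18 = 51.90 mGal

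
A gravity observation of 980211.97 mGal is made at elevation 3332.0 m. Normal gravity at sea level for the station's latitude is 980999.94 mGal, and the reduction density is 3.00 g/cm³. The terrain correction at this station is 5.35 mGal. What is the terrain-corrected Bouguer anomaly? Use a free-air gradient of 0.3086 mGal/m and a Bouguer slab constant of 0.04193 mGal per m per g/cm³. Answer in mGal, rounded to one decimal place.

Free-air correction = 0.3086 × 3332.0 = 1028.26 mGal
Free-air anomaly = 980211.97 − 980999.94 + (1028.26) = 240.29 mGal
Bouguer slab correction = 0.04193 × 3.00 × 3332.0 = 419.13 mGal
Simple Bouguer anomaly = 240.29 − (419.13) = -178.84 mGal
Complete Bouguer anomaly = -178.84 + 5.35 = -173.49 mGal

-173.5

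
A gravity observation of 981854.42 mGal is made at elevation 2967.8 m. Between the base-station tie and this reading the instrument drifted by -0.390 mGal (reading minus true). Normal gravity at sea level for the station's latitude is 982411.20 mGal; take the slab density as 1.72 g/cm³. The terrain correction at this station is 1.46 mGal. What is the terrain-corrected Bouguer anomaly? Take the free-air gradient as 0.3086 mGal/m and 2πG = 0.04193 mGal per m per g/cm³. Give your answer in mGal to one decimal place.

146.9

Drift-corrected reading = 981854.42 − (-0.390) = 981854.810 mGal
Free-air correction = 0.3086 × 2967.8 = 915.86 mGal
Free-air anomaly = 981854.810 − 982411.20 + (915.86) = 359.470 mGal
Bouguer slab correction = 0.04193 × 1.72 × 2967.8 = 214.04 mGal
Simple Bouguer anomaly = 359.470 − (214.04) = 145.430 mGal
Complete Bouguer anomaly = 145.430 + 1.46 = 146.890 mGal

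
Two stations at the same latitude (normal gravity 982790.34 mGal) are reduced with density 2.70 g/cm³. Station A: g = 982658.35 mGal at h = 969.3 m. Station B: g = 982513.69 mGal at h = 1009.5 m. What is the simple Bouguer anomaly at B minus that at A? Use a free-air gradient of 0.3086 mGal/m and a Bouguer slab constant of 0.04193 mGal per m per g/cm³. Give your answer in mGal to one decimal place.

-136.8

Δg_SB(A) = 982658.35 − 982790.34 + 0.3086×969.3 − 0.04193×2.70×969.3 = 57.40 mGal
Δg_SB(B) = 982513.69 − 982790.34 + 0.3086×1009.5 − 0.04193×2.70×1009.5 = -79.40 mGal
Difference = -79.40 − (57.40) = -136.80 mGal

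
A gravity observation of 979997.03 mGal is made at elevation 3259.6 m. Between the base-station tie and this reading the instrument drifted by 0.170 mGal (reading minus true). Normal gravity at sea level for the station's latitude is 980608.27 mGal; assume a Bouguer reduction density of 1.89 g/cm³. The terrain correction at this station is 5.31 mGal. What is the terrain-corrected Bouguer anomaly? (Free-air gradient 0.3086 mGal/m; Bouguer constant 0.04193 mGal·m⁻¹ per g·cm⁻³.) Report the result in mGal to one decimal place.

Drift-corrected reading = 979997.03 − (0.170) = 979996.860 mGal
Free-air correction = 0.3086 × 3259.6 = 1005.91 mGal
Free-air anomaly = 979996.860 − 980608.27 + (1005.91) = 394.500 mGal
Bouguer slab correction = 0.04193 × 1.89 × 3259.6 = 258.32 mGal
Simple Bouguer anomaly = 394.500 − (258.32) = 136.180 mGal
Complete Bouguer anomaly = 136.180 + 5.31 = 141.490 mGal

141.5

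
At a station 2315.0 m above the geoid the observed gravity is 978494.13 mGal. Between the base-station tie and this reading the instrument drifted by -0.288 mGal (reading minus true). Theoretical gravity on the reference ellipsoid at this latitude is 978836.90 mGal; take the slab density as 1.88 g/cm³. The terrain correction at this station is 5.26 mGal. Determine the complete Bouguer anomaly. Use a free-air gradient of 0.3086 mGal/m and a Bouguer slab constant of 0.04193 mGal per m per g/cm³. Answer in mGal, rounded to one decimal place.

194.7

Drift-corrected reading = 978494.13 − (-0.288) = 978494.418 mGal
Free-air correction = 0.3086 × 2315.0 = 714.41 mGal
Free-air anomaly = 978494.418 − 978836.90 + (714.41) = 371.928 mGal
Bouguer slab correction = 0.04193 × 1.88 × 2315.0 = 182.49 mGal
Simple Bouguer anomaly = 371.928 − (182.49) = 189.438 mGal
Complete Bouguer anomaly = 189.438 + 5.26 = 194.698 mGal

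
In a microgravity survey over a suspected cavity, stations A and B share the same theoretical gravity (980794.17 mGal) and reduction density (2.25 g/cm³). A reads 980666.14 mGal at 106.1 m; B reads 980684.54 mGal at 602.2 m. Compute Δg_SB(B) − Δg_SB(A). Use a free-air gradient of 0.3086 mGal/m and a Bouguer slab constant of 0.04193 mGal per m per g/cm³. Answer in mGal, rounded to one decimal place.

Δg_SB(A) = 980666.14 − 980794.17 + 0.3086×106.1 − 0.04193×2.25×106.1 = -105.30 mGal
Δg_SB(B) = 980684.54 − 980794.17 + 0.3086×602.2 − 0.04193×2.25×602.2 = 19.40 mGal
Difference = 19.40 − (-105.30) = 124.70 mGal

124.7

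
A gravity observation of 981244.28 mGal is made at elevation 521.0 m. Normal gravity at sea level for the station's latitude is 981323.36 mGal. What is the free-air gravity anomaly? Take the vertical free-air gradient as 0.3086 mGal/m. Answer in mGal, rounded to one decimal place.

Free-air correction = 0.3086 × 521.0 = 160.78 mGal
Free-air anomaly = 981244.28 − 981323.36 + (160.78) = 81.70 mGal

81.7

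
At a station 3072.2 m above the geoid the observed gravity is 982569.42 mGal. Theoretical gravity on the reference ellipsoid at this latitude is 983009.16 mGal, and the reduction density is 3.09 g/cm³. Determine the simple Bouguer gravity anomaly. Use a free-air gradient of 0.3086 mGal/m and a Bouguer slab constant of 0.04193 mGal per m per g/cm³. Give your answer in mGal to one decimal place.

110.3

Free-air correction = 0.3086 × 3072.2 = 948.08 mGal
Free-air anomaly = 982569.42 − 983009.16 + (948.08) = 508.34 mGal
Bouguer slab correction = 0.04193 × 3.09 × 3072.2 = 398.05 mGal
Simple Bouguer anomaly = 508.34 − (398.05) = 110.29 mGal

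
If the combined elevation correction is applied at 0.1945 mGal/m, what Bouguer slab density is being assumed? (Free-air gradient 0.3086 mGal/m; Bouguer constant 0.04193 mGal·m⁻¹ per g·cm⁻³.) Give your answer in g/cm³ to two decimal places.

0.1945 = 0.3086 − 0.04193 × ρ
ρ = (0.3086 − 0.1945) / 0.04193 = 2.72 g/cm³

2.72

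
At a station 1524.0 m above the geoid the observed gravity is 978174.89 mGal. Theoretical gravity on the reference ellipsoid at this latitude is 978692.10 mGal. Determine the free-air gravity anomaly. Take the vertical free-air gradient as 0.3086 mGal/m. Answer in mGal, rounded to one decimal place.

Free-air correction = 0.3086 × 1524.0 = 470.31 mGal
Free-air anomaly = 978174.89 − 978692.10 + (470.31) = -46.90 mGal

-46.9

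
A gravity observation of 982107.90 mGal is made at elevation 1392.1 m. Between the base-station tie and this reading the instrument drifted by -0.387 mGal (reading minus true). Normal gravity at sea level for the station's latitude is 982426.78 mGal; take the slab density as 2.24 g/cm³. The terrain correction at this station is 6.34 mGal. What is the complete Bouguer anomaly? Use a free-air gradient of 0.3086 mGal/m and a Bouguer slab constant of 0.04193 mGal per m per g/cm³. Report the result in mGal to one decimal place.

Drift-corrected reading = 982107.90 − (-0.387) = 982108.287 mGal
Free-air correction = 0.3086 × 1392.1 = 429.60 mGal
Free-air anomaly = 982108.287 − 982426.78 + (429.60) = 111.107 mGal
Bouguer slab correction = 0.04193 × 2.24 × 1392.1 = 130.75 mGal
Simple Bouguer anomaly = 111.107 − (130.75) = -19.643 mGal
Complete Bouguer anomaly = -19.643 + 6.34 = -13.303 mGal

-13.3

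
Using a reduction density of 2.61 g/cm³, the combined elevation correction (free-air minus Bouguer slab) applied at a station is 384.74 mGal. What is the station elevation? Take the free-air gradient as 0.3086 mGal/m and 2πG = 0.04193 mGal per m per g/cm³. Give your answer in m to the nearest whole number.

1932

Combined gradient = 0.3086 − 0.04193 × 2.61 = 0.1991627 mGal/m
h = 384.74 / 0.1991627 = 1931.79 m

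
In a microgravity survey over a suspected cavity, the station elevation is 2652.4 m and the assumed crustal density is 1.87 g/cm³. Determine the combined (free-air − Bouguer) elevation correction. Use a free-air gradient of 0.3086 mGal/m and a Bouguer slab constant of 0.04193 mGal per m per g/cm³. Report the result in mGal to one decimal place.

610.6

Combined gradient = 0.3086 − 0.04193 × 1.87 = 0.2301909 mGal/m
Combined elevation correction = 0.2301909 × 2652.4 = 610.6 mGal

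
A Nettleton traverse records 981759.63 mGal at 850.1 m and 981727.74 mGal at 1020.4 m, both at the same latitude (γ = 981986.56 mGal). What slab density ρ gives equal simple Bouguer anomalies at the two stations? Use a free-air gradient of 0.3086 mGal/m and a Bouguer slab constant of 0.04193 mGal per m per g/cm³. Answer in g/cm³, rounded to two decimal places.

Δg_obs = 981727.74 − 981759.63 = -31.89 mGal over Δh = 1020.4 − 850.1 = 170.3 m
Equal Bouguer anomalies ⇒ Δg_obs + (0.3086 − 0.04193ρ)·Δh = 0
0.3086 − 0.04193ρ = −Δg_obs/Δh = 0.18726
ρ = (0.3086 − 0.18726) / 0.04193 = 2.89 g/cm³

2.89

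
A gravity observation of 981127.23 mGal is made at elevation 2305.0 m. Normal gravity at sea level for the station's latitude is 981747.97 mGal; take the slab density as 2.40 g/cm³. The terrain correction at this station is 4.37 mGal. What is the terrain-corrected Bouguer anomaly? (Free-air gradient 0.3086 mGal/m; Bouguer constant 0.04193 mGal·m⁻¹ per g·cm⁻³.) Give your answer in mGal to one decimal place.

-137.0

Free-air correction = 0.3086 × 2305.0 = 711.32 mGal
Free-air anomaly = 981127.23 − 981747.97 + (711.32) = 90.58 mGal
Bouguer slab correction = 0.04193 × 2.40 × 2305.0 = 231.96 mGal
Simple Bouguer anomaly = 90.58 − (231.96) = -141.38 mGal
Complete Bouguer anomaly = -141.38 + 4.37 = -137.01 mGal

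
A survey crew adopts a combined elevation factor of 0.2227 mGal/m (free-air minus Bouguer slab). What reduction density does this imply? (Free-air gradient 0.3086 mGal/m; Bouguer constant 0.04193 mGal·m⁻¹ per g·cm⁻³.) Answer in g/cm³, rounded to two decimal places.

2.05

0.2227 = 0.3086 − 0.04193 × ρ
ρ = (0.3086 − 0.2227) / 0.04193 = 2.05 g/cm³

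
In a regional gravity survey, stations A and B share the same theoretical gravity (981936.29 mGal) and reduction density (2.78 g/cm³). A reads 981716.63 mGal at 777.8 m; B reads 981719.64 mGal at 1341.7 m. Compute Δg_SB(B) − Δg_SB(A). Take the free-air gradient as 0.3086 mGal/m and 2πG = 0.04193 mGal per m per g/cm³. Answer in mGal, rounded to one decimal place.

Δg_SB(A) = 981716.63 − 981936.29 + 0.3086×777.8 − 0.04193×2.78×777.8 = -70.30 mGal
Δg_SB(B) = 981719.64 − 981936.29 + 0.3086×1341.7 − 0.04193×2.78×1341.7 = 41.00 mGal
Difference = 41.00 − (-70.30) = 111.30 mGal

111.3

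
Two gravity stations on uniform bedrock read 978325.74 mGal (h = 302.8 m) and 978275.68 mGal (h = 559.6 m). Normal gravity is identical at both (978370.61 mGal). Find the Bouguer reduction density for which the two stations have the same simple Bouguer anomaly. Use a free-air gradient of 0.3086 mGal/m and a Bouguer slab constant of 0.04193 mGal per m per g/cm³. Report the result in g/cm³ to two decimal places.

2.71

Δg_obs = 978275.68 − 978325.74 = -50.06 mGal over Δh = 559.6 − 302.8 = 256.8 m
Equal Bouguer anomalies ⇒ Δg_obs + (0.3086 − 0.04193ρ)·Δh = 0
0.3086 − 0.04193ρ = −Δg_obs/Δh = 0.19494
ρ = (0.3086 − 0.19494) / 0.04193 = 2.71 g/cm³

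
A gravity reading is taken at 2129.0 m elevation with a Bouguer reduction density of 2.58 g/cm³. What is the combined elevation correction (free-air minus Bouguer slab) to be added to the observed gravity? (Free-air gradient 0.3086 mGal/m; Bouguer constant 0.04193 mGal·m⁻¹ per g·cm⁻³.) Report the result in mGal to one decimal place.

426.7

Combined gradient = 0.3086 − 0.04193 × 2.58 = 0.2004206 mGal/m
Combined elevation correction = 0.2004206 × 2129.0 = 426.7 mGal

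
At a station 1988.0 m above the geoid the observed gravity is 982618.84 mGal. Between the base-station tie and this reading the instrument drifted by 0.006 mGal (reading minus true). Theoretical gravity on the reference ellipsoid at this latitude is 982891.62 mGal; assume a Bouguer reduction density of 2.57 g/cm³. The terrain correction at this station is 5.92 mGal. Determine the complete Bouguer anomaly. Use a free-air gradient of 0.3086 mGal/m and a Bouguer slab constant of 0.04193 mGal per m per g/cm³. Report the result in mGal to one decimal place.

132.4

Drift-corrected reading = 982618.84 − (0.006) = 982618.834 mGal
Free-air correction = 0.3086 × 1988.0 = 613.50 mGal
Free-air anomaly = 982618.834 − 982891.62 + (613.50) = 340.714 mGal
Bouguer slab correction = 0.04193 × 2.57 × 1988.0 = 214.23 mGal
Simple Bouguer anomaly = 340.714 − (214.23) = 126.484 mGal
Complete Bouguer anomaly = 126.484 + 5.92 = 132.404 mGal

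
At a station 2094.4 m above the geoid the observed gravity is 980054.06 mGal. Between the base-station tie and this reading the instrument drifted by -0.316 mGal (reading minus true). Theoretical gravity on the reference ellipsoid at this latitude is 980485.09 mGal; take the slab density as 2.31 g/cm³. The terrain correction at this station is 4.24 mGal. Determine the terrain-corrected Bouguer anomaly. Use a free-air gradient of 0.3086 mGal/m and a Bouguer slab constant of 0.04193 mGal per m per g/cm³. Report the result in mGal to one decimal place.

17.0

Drift-corrected reading = 980054.06 − (-0.316) = 980054.376 mGal
Free-air correction = 0.3086 × 2094.4 = 646.33 mGal
Free-air anomaly = 980054.376 − 980485.09 + (646.33) = 215.616 mGal
Bouguer slab correction = 0.04193 × 2.31 × 2094.4 = 202.86 mGal
Simple Bouguer anomaly = 215.616 − (202.86) = 12.756 mGal
Complete Bouguer anomaly = 12.756 + 4.24 = 16.996 mGal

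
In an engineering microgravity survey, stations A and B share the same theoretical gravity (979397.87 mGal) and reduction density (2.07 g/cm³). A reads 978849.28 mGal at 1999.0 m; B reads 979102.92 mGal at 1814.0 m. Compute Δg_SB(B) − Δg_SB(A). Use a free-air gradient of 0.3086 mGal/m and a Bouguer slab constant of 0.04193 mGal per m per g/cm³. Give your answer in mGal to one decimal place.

212.6

Δg_SB(A) = 978849.28 − 979397.87 + 0.3086×1999.0 − 0.04193×2.07×1999.0 = -105.20 mGal
Δg_SB(B) = 979102.92 − 979397.87 + 0.3086×1814.0 − 0.04193×2.07×1814.0 = 107.40 mGal
Difference = 107.40 − (-105.20) = 212.60 mGal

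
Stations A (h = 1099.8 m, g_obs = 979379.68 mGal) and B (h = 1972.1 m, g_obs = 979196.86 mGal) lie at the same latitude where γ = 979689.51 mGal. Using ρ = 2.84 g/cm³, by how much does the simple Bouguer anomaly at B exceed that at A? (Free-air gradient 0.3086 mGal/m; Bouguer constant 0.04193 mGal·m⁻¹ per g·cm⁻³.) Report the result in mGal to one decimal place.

-17.5

Δg_SB(A) = 979379.68 − 979689.51 + 0.3086×1099.8 − 0.04193×2.84×1099.8 = -101.40 mGal
Δg_SB(B) = 979196.86 − 979689.51 + 0.3086×1972.1 − 0.04193×2.84×1972.1 = -118.90 mGal
Difference = -118.90 − (-101.40) = -17.50 mGal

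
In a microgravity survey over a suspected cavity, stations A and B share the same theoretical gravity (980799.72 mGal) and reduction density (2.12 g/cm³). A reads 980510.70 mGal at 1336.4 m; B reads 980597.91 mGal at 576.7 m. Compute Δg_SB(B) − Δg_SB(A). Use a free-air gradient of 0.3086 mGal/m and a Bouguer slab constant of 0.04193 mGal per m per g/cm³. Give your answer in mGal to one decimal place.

-79.7

Δg_SB(A) = 980510.70 − 980799.72 + 0.3086×1336.4 − 0.04193×2.12×1336.4 = 4.60 mGal
Δg_SB(B) = 980597.91 − 980799.72 + 0.3086×576.7 − 0.04193×2.12×576.7 = -75.10 mGal
Difference = -75.10 − (4.60) = -79.70 mGal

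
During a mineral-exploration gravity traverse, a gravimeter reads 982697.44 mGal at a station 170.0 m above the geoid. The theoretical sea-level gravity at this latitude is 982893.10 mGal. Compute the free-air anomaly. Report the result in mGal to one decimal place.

-143.2

Free-air correction = 0.3086 × 170.0 = 52.46 mGal
Free-air anomaly = 982697.44 − 982893.10 + (52.46) = -143.20 mGal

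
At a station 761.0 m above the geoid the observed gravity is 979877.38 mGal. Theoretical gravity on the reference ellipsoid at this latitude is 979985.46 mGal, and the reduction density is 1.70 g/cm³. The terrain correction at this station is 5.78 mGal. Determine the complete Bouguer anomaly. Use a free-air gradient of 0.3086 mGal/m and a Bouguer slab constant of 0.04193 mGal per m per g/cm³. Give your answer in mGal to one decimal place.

Free-air correction = 0.3086 × 761.0 = 234.84 mGal
Free-air anomaly = 979877.38 − 979985.46 + (234.84) = 126.76 mGal
Bouguer slab correction = 0.04193 × 1.70 × 761.0 = 54.24 mGal
Simple Bouguer anomaly = 126.76 − (54.24) = 72.52 mGal
Complete Bouguer anomaly = 72.52 + 5.78 = 78.30 mGal

78.3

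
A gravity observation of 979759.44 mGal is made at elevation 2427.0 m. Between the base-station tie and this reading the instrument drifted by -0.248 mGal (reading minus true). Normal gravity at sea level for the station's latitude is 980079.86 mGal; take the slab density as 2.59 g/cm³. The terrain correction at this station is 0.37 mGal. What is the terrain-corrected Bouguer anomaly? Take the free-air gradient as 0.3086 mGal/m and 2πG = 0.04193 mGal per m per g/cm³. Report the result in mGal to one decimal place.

Drift-corrected reading = 979759.44 − (-0.248) = 979759.688 mGal
Free-air correction = 0.3086 × 2427.0 = 748.97 mGal
Free-air anomaly = 979759.688 − 980079.86 + (748.97) = 428.798 mGal
Bouguer slab correction = 0.04193 × 2.59 × 2427.0 = 263.57 mGal
Simple Bouguer anomaly = 428.798 − (263.57) = 165.228 mGal
Complete Bouguer anomaly = 165.228 + 0.37 = 165.598 mGal

165.6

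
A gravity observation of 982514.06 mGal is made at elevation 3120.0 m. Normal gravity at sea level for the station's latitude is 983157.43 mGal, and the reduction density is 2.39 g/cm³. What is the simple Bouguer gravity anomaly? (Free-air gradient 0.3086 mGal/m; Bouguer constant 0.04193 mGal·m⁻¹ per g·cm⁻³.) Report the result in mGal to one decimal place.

6.8

Free-air correction = 0.3086 × 3120.0 = 962.83 mGal
Free-air anomaly = 982514.06 − 983157.43 + (962.83) = 319.46 mGal
Bouguer slab correction = 0.04193 × 2.39 × 3120.0 = 312.66 mGal
Simple Bouguer anomaly = 319.46 − (312.66) = 6.80 mGal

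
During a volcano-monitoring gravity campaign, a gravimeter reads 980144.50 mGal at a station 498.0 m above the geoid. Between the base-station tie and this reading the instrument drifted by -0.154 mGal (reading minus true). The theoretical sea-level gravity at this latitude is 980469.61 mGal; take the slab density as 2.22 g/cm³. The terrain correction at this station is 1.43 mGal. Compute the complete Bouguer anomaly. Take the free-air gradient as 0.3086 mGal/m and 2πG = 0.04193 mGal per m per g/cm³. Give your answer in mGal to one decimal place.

Drift-corrected reading = 980144.50 − (-0.154) = 980144.654 mGal
Free-air correction = 0.3086 × 498.0 = 153.68 mGal
Free-air anomaly = 980144.654 − 980469.61 + (153.68) = -171.276 mGal
Bouguer slab correction = 0.04193 × 2.22 × 498.0 = 46.36 mGal
Simple Bouguer anomaly = -171.276 − (46.36) = -217.636 mGal
Complete Bouguer anomaly = -217.636 + 1.43 = -216.206 mGal

-216.2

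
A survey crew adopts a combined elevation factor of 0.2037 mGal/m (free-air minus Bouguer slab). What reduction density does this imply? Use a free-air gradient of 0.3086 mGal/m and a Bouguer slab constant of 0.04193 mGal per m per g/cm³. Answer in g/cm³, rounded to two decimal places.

0.2037 = 0.3086 − 0.04193 × ρ
ρ = (0.3086 − 0.2037) / 0.04193 = 2.50 g/cm³

2.50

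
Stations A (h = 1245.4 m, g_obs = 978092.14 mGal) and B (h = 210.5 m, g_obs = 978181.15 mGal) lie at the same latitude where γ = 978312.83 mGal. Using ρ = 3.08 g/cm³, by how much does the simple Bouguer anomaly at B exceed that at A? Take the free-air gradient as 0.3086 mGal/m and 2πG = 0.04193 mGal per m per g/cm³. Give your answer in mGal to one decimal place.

Δg_SB(A) = 978092.14 − 978312.83 + 0.3086×1245.4 − 0.04193×3.08×1245.4 = 2.80 mGal
Δg_SB(B) = 978181.15 − 978312.83 + 0.3086×210.5 − 0.04193×3.08×210.5 = -93.90 mGal
Difference = -93.90 − (2.80) = -96.70 mGal

-96.7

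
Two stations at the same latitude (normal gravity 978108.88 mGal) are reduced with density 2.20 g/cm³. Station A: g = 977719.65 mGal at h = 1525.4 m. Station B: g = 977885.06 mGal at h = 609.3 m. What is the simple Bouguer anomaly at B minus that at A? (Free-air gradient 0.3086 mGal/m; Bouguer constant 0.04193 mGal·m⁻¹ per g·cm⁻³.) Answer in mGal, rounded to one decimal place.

-32.8

Δg_SB(A) = 977719.65 − 978108.88 + 0.3086×1525.4 − 0.04193×2.20×1525.4 = -59.20 mGal
Δg_SB(B) = 977885.06 − 978108.88 + 0.3086×609.3 − 0.04193×2.20×609.3 = -92.00 mGal
Difference = -92.00 − (-59.20) = -32.80 mGal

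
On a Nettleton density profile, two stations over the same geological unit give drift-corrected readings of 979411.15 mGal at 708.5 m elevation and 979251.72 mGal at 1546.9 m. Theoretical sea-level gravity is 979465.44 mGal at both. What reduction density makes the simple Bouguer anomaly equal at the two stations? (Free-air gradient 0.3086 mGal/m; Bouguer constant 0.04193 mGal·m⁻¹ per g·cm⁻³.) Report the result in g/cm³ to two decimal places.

2.82

Δg_obs = 979251.72 − 979411.15 = -159.43 mGal over Δh = 1546.9 − 708.5 = 838.4 m
Equal Bouguer anomalies ⇒ Δg_obs + (0.3086 − 0.04193ρ)·Δh = 0
0.3086 − 0.04193ρ = −Δg_obs/Δh = 0.19016
ρ = (0.3086 − 0.19016) / 0.04193 = 2.82 g/cm³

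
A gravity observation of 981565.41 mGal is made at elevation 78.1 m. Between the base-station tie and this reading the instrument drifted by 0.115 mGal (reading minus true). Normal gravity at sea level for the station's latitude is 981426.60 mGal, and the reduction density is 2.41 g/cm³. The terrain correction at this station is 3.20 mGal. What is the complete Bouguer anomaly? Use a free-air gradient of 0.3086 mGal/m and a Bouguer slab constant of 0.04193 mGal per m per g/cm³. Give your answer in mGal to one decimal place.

Drift-corrected reading = 981565.41 − (0.115) = 981565.295 mGal
Free-air correction = 0.3086 × 78.1 = 24.10 mGal
Free-air anomaly = 981565.295 − 981426.60 + (24.10) = 162.795 mGal
Bouguer slab correction = 0.04193 × 2.41 × 78.1 = 7.89 mGal
Simple Bouguer anomaly = 162.795 − (7.89) = 154.905 mGal
Complete Bouguer anomaly = 154.905 + 3.20 = 158.105 mGal

158.1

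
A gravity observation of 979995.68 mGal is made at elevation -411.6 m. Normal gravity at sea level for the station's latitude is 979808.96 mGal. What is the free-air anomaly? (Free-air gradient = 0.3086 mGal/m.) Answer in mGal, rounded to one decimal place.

59.7

Free-air correction = 0.3086 × -411.6 = -127.02 mGal
Free-air anomaly = 979995.68 − 979808.96 + (-127.02) = 59.70 mGal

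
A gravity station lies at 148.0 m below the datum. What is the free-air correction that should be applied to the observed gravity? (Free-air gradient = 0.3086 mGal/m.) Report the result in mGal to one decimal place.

Free-air correction = 0.3086 × -148.0 = -45.7 mGal

-45.7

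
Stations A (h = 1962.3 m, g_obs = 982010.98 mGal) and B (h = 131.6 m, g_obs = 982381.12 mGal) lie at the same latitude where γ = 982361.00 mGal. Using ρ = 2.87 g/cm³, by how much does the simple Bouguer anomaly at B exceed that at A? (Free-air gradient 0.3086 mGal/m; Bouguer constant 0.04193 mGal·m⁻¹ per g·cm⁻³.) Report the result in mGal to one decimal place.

Δg_SB(A) = 982010.98 − 982361.00 + 0.3086×1962.3 − 0.04193×2.87×1962.3 = 19.40 mGal
Δg_SB(B) = 982381.12 − 982361.00 + 0.3086×131.6 − 0.04193×2.87×131.6 = 44.90 mGal
Difference = 44.90 − (19.40) = 25.50 mGal

25.5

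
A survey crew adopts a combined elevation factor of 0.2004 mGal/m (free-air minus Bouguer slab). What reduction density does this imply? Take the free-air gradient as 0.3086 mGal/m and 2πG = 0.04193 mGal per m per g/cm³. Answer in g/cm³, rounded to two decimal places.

0.2004 = 0.3086 − 0.04193 × ρ
ρ = (0.3086 − 0.2004) / 0.04193 = 2.58 g/cm³

2.58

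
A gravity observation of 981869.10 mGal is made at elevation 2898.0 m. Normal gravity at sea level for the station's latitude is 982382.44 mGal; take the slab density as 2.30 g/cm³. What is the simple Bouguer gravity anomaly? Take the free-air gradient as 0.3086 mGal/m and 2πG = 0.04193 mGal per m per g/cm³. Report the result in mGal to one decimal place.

Free-air correction = 0.3086 × 2898.0 = 894.32 mGal
Free-air anomaly = 981869.10 − 982382.44 + (894.32) = 380.98 mGal
Bouguer slab correction = 0.04193 × 2.30 × 2898.0 = 279.48 mGal
Simple Bouguer anomaly = 380.98 − (279.48) = 101.50 mGal

101.5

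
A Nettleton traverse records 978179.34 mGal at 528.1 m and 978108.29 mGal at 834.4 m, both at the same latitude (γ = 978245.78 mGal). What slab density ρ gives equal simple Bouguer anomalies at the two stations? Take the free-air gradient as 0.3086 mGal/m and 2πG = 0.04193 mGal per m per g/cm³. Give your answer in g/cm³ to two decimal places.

1.83

Δg_obs = 978108.29 − 978179.34 = -71.05 mGal over Δh = 834.4 − 528.1 = 306.3 m
Equal Bouguer anomalies ⇒ Δg_obs + (0.3086 − 0.04193ρ)·Δh = 0
0.3086 − 0.04193ρ = −Δg_obs/Δh = 0.23196
ρ = (0.3086 − 0.23196) / 0.04193 = 1.83 g/cm³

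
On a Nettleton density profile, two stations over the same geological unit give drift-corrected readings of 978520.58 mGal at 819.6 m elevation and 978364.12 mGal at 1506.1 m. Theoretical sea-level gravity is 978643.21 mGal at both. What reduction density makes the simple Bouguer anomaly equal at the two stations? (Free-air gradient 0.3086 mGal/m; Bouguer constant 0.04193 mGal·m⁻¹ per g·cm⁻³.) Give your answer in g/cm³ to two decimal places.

Δg_obs = 978364.12 − 978520.58 = -156.46 mGal over Δh = 1506.1 − 819.6 = 686.5 m
Equal Bouguer anomalies ⇒ Δg_obs + (0.3086 − 0.04193ρ)·Δh = 0
0.3086 − 0.04193ρ = −Δg_obs/Δh = 0.22791
ρ = (0.3086 − 0.22791) / 0.04193 = 1.92 g/cm³

1.92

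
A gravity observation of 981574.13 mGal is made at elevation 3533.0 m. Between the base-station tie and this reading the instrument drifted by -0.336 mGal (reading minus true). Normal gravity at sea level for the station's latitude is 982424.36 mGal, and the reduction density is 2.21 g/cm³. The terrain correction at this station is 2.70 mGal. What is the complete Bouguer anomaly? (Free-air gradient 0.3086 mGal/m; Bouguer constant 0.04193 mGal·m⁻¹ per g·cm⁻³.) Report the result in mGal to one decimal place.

-84.3

Drift-corrected reading = 981574.13 − (-0.336) = 981574.466 mGal
Free-air correction = 0.3086 × 3533.0 = 1090.28 mGal
Free-air anomaly = 981574.466 − 982424.36 + (1090.28) = 240.386 mGal
Bouguer slab correction = 0.04193 × 2.21 × 3533.0 = 327.39 mGal
Simple Bouguer anomaly = 240.386 − (327.39) = -87.004 mGal
Complete Bouguer anomaly = -87.004 + 2.70 = -84.304 mGal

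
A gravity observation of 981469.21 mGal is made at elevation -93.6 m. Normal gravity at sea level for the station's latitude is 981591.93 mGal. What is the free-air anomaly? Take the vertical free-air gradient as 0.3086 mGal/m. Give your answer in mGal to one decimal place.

-151.6

Free-air correction = 0.3086 × -93.6 = -28.88 mGal
Free-air anomaly = 981469.21 − 981591.93 + (-28.88) = -151.60 mGal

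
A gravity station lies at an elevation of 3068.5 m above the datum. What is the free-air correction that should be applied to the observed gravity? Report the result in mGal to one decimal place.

946.9

Free-air correction = 0.3086 × 3068.5 = 946.9 mGal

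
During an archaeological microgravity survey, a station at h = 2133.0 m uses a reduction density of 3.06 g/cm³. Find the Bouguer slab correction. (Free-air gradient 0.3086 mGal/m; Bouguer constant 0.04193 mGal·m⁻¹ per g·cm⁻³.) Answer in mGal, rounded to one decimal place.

Bouguer slab correction = 0.04193 × 3.06 × 2133.0 = 273.7 mGal

273.7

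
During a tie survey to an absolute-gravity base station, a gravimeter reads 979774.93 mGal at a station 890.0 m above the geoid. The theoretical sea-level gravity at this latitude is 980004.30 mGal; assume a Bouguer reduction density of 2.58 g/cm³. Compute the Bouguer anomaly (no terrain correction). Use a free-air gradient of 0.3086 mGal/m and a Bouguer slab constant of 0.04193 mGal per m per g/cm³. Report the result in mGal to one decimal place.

-51.0

Free-air correction = 0.3086 × 890.0 = 274.65 mGal
Free-air anomaly = 979774.93 − 980004.30 + (274.65) = 45.28 mGal
Bouguer slab correction = 0.04193 × 2.58 × 890.0 = 96.28 mGal
Simple Bouguer anomaly = 45.28 − (96.28) = -51.00 mGal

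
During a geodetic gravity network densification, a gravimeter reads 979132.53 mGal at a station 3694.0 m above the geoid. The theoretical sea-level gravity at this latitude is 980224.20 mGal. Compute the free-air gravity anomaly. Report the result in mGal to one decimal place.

Free-air correction = 0.3086 × 3694.0 = 1139.97 mGal
Free-air anomaly = 979132.53 − 980224.20 + (1139.97) = 48.30 mGal

48.3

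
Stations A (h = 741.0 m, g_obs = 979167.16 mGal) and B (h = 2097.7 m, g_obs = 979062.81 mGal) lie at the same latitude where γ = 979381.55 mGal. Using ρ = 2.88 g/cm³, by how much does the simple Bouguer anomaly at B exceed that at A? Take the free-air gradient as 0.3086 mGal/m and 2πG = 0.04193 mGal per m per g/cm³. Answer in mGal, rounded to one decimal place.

150.5

Δg_SB(A) = 979167.16 − 979381.55 + 0.3086×741.0 − 0.04193×2.88×741.0 = -75.20 mGal
Δg_SB(B) = 979062.81 − 979381.55 + 0.3086×2097.7 − 0.04193×2.88×2097.7 = 75.30 mGal
Difference = 75.30 − (-75.20) = 150.50 mGal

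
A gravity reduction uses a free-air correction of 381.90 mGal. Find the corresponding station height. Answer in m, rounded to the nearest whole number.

h = 381.90 / 0.3086 = 1237.52 m

1238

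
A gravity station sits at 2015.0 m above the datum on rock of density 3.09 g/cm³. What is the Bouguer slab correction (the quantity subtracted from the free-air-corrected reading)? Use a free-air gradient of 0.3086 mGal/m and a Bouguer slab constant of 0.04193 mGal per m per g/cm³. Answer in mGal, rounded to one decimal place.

Bouguer slab correction = 0.04193 × 3.09 × 2015.0 = 261.1 mGal

261.1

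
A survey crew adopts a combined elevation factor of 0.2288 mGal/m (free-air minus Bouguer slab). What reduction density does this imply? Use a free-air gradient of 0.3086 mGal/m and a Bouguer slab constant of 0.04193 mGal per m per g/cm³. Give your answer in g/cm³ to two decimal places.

0.2288 = 0.3086 − 0.04193 × ρ
ρ = (0.3086 − 0.2288) / 0.04193 = 1.90 g/cm³

1.90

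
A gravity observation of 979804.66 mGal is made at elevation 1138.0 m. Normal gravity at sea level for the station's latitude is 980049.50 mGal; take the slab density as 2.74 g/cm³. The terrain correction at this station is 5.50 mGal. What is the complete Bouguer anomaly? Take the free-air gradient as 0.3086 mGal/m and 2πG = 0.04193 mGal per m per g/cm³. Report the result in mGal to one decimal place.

Free-air correction = 0.3086 × 1138.0 = 351.19 mGal
Free-air anomaly = 979804.66 − 980049.50 + (351.19) = 106.35 mGal
Bouguer slab correction = 0.04193 × 2.74 × 1138.0 = 130.74 mGal
Simple Bouguer anomaly = 106.35 − (130.74) = -24.39 mGal
Complete Bouguer anomaly = -24.39 + 5.50 = -18.89 mGal

-18.9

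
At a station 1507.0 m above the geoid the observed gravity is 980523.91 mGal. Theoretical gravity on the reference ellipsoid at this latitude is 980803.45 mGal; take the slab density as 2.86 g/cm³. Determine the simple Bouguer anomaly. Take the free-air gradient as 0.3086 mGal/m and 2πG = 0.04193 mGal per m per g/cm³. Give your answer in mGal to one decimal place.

Free-air correction = 0.3086 × 1507.0 = 465.06 mGal
Free-air anomaly = 980523.91 − 980803.45 + (465.06) = 185.52 mGal
Bouguer slab correction = 0.04193 × 2.86 × 1507.0 = 180.72 mGal
Simple Bouguer anomaly = 185.52 − (180.72) = 4.80 mGal

4.8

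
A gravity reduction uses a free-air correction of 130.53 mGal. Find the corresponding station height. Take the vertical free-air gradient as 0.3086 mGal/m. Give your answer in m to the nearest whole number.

423

h = 130.53 / 0.3086 = 422.97 m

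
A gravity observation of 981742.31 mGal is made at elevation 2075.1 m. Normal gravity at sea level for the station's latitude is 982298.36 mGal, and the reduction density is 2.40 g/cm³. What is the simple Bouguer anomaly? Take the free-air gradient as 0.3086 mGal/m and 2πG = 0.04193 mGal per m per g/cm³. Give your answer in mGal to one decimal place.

Free-air correction = 0.3086 × 2075.1 = 640.38 mGal
Free-air anomaly = 981742.31 − 982298.36 + (640.38) = 84.33 mGal
Bouguer slab correction = 0.04193 × 2.40 × 2075.1 = 208.82 mGal
Simple Bouguer anomaly = 84.33 − (208.82) = -124.49 mGal

-124.5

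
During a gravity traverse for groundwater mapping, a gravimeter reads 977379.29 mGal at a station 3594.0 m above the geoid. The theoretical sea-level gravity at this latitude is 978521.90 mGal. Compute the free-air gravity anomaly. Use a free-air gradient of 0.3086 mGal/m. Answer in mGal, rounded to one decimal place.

Free-air correction = 0.3086 × 3594.0 = 1109.11 mGal
Free-air anomaly = 977379.29 − 978521.90 + (1109.11) = -33.50 mGal

-33.5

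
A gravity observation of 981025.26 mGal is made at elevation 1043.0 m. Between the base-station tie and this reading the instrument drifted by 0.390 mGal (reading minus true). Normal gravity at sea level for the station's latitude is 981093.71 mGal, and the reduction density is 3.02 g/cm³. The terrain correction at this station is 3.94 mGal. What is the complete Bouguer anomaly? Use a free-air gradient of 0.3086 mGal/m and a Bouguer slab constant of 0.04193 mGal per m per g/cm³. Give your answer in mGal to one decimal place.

124.9

Drift-corrected reading = 981025.26 − (0.390) = 981024.870 mGal
Free-air correction = 0.3086 × 1043.0 = 321.87 mGal
Free-air anomaly = 981024.870 − 981093.71 + (321.87) = 253.030 mGal
Bouguer slab correction = 0.04193 × 3.02 × 1043.0 = 132.07 mGal
Simple Bouguer anomaly = 253.030 − (132.07) = 120.960 mGal
Complete Bouguer anomaly = 120.960 + 3.94 = 124.900 mGal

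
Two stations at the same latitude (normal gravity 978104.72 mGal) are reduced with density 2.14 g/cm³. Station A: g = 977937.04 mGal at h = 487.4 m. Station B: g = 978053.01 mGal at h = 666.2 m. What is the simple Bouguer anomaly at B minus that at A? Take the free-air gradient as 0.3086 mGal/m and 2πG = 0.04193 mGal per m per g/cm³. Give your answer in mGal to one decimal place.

155.1

Δg_SB(A) = 977937.04 − 978104.72 + 0.3086×487.4 − 0.04193×2.14×487.4 = -61.00 mGal
Δg_SB(B) = 978053.01 − 978104.72 + 0.3086×666.2 − 0.04193×2.14×666.2 = 94.10 mGal
Difference = 94.10 − (-61.00) = 155.10 mGal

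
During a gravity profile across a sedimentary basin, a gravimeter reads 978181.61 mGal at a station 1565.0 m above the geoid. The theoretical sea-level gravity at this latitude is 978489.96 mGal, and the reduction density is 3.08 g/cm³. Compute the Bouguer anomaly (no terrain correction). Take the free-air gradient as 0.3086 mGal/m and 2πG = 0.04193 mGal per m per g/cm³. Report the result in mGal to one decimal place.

Free-air correction = 0.3086 × 1565.0 = 482.96 mGal
Free-air anomaly = 978181.61 − 978489.96 + (482.96) = 174.61 mGal
Bouguer slab correction = 0.04193 × 3.08 × 1565.0 = 202.11 mGal
Simple Bouguer anomaly = 174.61 − (202.11) = -27.50 mGal

-27.5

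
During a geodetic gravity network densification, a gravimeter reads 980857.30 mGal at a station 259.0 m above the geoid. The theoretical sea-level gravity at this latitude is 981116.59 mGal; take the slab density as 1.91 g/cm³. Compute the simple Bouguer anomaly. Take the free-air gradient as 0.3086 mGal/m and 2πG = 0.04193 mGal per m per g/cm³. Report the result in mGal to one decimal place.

-200.1

Free-air correction = 0.3086 × 259.0 = 79.93 mGal
Free-air anomaly = 980857.30 − 981116.59 + (79.93) = -179.36 mGal
Bouguer slab correction = 0.04193 × 1.91 × 259.0 = 20.74 mGal
Simple Bouguer anomaly = -179.36 − (20.74) = -200.10 mGal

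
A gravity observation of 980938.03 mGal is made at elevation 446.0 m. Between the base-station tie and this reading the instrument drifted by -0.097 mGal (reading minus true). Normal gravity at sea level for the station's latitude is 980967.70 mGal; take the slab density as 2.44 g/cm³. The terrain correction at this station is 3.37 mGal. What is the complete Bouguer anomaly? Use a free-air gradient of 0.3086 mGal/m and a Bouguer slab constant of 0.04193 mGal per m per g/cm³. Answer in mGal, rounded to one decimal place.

Drift-corrected reading = 980938.03 − (-0.097) = 980938.127 mGal
Free-air correction = 0.3086 × 446.0 = 137.64 mGal
Free-air anomaly = 980938.127 − 980967.70 + (137.64) = 108.067 mGal
Bouguer slab correction = 0.04193 × 2.44 × 446.0 = 45.63 mGal
Simple Bouguer anomaly = 108.067 − (45.63) = 62.437 mGal
Complete Bouguer anomaly = 62.437 + 3.37 = 65.807 mGal

65.8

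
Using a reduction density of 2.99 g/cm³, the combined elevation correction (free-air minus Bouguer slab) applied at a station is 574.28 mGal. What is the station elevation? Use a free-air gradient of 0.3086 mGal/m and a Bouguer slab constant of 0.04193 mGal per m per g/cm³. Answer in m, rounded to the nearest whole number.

3134

Combined gradient = 0.3086 − 0.04193 × 2.99 = 0.1832293 mGal/m
h = 574.28 / 0.1832293 = 3134.21 m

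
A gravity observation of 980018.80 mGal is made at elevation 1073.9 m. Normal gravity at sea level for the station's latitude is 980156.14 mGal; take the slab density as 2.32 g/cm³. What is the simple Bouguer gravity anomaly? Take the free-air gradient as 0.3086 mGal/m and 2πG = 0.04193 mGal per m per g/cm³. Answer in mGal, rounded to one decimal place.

Free-air correction = 0.3086 × 1073.9 = 331.41 mGal
Free-air anomaly = 980018.80 − 980156.14 + (331.41) = 194.07 mGal
Bouguer slab correction = 0.04193 × 2.32 × 1073.9 = 104.47 mGal
Simple Bouguer anomaly = 194.07 − (104.47) = 89.60 mGal

89.6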